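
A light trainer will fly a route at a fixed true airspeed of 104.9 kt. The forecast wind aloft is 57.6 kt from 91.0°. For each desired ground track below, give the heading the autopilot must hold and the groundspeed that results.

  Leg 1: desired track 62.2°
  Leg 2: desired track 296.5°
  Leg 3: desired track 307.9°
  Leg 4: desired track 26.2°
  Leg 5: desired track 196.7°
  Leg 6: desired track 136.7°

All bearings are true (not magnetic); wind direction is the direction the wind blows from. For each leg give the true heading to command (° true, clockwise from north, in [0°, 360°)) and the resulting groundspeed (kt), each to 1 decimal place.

Leg 1: heading=77.5°, groundspeed=50.7 kt
Leg 2: heading=310.2°, groundspeed=153.9 kt
Leg 3: heading=327.1°, groundspeed=145.1 kt
Leg 4: heading=56.0°, groundspeed=66.5 kt
Leg 5: heading=164.8°, groundspeed=104.6 kt
Leg 6: heading=113.6°, groundspeed=56.2 kt

Leg 1: desired track 62.2°; wind correction +15.3° → command heading 77.5°, groundspeed 50.7 kt
Leg 2: desired track 296.5°; wind correction +13.7° → command heading 310.2°, groundspeed 153.9 kt
Leg 3: desired track 307.9°; wind correction +19.2° → command heading 327.1°, groundspeed 145.1 kt
Leg 4: desired track 26.2°; wind correction +29.8° → command heading 56.0°, groundspeed 66.5 kt
Leg 5: desired track 196.7°; wind correction -31.9° → command heading 164.8°, groundspeed 104.6 kt
Leg 6: desired track 136.7°; wind correction -23.1° → command heading 113.6°, groundspeed 56.2 kt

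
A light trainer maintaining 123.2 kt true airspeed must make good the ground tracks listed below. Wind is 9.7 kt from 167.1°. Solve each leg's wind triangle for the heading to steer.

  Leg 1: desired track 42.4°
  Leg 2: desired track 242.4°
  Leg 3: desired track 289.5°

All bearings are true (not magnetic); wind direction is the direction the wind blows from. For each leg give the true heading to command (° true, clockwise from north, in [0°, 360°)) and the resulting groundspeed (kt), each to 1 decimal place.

Leg 1: desired track 42.4°; wind correction +3.7° → command heading 46.1°, groundspeed 128.5 kt
Leg 2: desired track 242.4°; wind correction -4.4° → command heading 238.0°, groundspeed 120.4 kt
Leg 3: desired track 289.5°; wind correction -3.8° → command heading 285.7°, groundspeed 128.1 kt

Leg 1: heading=46.1°, groundspeed=128.5 kt
Leg 2: heading=238.0°, groundspeed=120.4 kt
Leg 3: heading=285.7°, groundspeed=128.1 kt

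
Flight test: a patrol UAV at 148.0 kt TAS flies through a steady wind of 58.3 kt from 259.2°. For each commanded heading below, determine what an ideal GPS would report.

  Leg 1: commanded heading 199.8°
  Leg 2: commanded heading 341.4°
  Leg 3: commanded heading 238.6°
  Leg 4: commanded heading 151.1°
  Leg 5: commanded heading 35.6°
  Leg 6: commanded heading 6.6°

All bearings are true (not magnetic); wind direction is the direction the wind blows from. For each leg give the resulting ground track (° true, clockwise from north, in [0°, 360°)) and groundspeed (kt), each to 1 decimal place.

Leg 1: heading 199.8°; drift -23.0° → track 176.8°, groundspeed 128.5 kt
Leg 2: heading 341.4°; drift +22.4° → track 3.8°, groundspeed 151.5 kt
Leg 3: heading 238.6°; drift -12.4° → track 226.2°, groundspeed 95.7 kt
Leg 4: heading 151.1°; drift -18.4° → track 132.7°, groundspeed 175.1 kt
Leg 5: heading 35.6°; drift +11.9° → track 47.5°, groundspeed 194.4 kt
Leg 6: heading 6.6°; drift +18.6° → track 25.2°, groundspeed 174.5 kt

Leg 1: track=176.8°, groundspeed=128.5 kt
Leg 2: track=3.8°, groundspeed=151.5 kt
Leg 3: track=226.2°, groundspeed=95.7 kt
Leg 4: track=132.7°, groundspeed=175.1 kt
Leg 5: track=47.5°, groundspeed=194.4 kt
Leg 6: track=25.2°, groundspeed=174.5 kt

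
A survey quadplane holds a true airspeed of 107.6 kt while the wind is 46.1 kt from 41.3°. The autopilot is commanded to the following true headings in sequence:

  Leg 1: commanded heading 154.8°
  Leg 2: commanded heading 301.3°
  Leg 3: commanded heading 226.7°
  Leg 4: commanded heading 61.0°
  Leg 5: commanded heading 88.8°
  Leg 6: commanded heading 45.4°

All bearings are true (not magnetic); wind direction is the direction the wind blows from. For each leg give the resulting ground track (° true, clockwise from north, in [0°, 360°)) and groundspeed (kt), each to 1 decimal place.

Leg 1: track=173.4°, groundspeed=132.9 kt
Leg 2: track=279.9°, groundspeed=124.2 kt
Leg 3: track=225.1°, groundspeed=153.6 kt
Leg 4: track=74.6°, groundspeed=66.1 kt
Leg 5: track=112.8°, groundspeed=83.7 kt
Leg 6: track=48.5°, groundspeed=61.7 kt

Leg 1: heading 154.8°; drift +18.6° → track 173.4°, groundspeed 132.9 kt
Leg 2: heading 301.3°; drift -21.4° → track 279.9°, groundspeed 124.2 kt
Leg 3: heading 226.7°; drift -1.6° → track 225.1°, groundspeed 153.6 kt
Leg 4: heading 61.0°; drift +13.6° → track 74.6°, groundspeed 66.1 kt
Leg 5: heading 88.8°; drift +24.0° → track 112.8°, groundspeed 83.7 kt
Leg 6: heading 45.4°; drift +3.1° → track 48.5°, groundspeed 61.7 kt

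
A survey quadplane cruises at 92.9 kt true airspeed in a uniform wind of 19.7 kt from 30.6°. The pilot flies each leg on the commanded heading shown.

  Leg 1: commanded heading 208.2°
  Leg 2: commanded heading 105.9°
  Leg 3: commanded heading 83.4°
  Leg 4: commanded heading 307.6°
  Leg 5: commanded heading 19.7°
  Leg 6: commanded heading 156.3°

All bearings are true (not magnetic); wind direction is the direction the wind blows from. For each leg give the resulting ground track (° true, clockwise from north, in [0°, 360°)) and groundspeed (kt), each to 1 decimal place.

Leg 1: heading 208.2°; drift +0.4° → track 208.6°, groundspeed 112.6 kt
Leg 2: heading 105.9°; drift +12.2° → track 118.1°, groundspeed 89.9 kt
Leg 3: heading 83.4°; drift +11.0° → track 94.4°, groundspeed 82.5 kt
Leg 4: heading 307.6°; drift -12.2° → track 295.4°, groundspeed 92.6 kt
Leg 5: heading 19.7°; drift -2.9° → track 16.8°, groundspeed 73.6 kt
Leg 6: heading 156.3°; drift +8.7° → track 165.0°, groundspeed 105.6 kt

Leg 1: track=208.6°, groundspeed=112.6 kt
Leg 2: track=118.1°, groundspeed=89.9 kt
Leg 3: track=94.4°, groundspeed=82.5 kt
Leg 4: track=295.4°, groundspeed=92.6 kt
Leg 5: track=16.8°, groundspeed=73.6 kt
Leg 6: track=165.0°, groundspeed=105.6 kt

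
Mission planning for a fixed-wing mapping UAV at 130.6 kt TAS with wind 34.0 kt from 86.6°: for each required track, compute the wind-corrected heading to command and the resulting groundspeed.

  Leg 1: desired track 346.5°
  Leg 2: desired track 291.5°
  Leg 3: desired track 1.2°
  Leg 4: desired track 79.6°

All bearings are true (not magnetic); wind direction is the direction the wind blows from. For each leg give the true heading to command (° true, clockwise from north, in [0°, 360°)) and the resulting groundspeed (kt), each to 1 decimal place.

Leg 1: heading=1.4°, groundspeed=132.2 kt
Leg 2: heading=297.8°, groundspeed=160.7 kt
Leg 3: heading=16.2°, groundspeed=123.4 kt
Leg 4: heading=81.4°, groundspeed=96.8 kt

Leg 1: desired track 346.5°; wind correction +14.9° → command heading 1.4°, groundspeed 132.2 kt
Leg 2: desired track 291.5°; wind correction +6.3° → command heading 297.8°, groundspeed 160.7 kt
Leg 3: desired track 1.2°; wind correction +15.0° → command heading 16.2°, groundspeed 123.4 kt
Leg 4: desired track 79.6°; wind correction +1.8° → command heading 81.4°, groundspeed 96.8 kt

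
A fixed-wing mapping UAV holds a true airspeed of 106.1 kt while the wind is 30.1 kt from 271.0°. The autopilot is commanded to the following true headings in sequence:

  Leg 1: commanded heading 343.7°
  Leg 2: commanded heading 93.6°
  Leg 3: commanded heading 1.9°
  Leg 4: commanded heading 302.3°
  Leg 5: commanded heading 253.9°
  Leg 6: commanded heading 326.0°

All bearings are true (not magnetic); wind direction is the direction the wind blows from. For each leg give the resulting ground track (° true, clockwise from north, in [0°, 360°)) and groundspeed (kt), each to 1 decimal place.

Leg 1: track=0.2°, groundspeed=101.3 kt
Leg 2: track=93.0°, groundspeed=136.2 kt
Leg 3: track=17.7°, groundspeed=110.7 kt
Leg 4: track=313.3°, groundspeed=81.9 kt
Leg 5: track=247.4°, groundspeed=77.8 kt
Leg 6: track=341.5°, groundspeed=92.2 kt

Leg 1: heading 343.7°; drift +16.5° → track 0.2°, groundspeed 101.3 kt
Leg 2: heading 93.6°; drift -0.6° → track 93.0°, groundspeed 136.2 kt
Leg 3: heading 1.9°; drift +15.8° → track 17.7°, groundspeed 110.7 kt
Leg 4: heading 302.3°; drift +11.0° → track 313.3°, groundspeed 81.9 kt
Leg 5: heading 253.9°; drift -6.5° → track 247.4°, groundspeed 77.8 kt
Leg 6: heading 326.0°; drift +15.5° → track 341.5°, groundspeed 92.2 kt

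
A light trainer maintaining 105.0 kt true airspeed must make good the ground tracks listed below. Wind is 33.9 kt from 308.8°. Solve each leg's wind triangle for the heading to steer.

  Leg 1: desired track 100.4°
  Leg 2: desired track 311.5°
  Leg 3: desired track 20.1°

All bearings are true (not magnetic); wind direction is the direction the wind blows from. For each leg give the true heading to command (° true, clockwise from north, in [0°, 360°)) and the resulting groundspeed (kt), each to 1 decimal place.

Leg 1: heading=91.6°, groundspeed=133.6 kt
Leg 2: heading=310.6°, groundspeed=71.1 kt
Leg 3: heading=2.3°, groundspeed=89.1 kt

Leg 1: desired track 100.4°; wind correction -8.8° → command heading 91.6°, groundspeed 133.6 kt
Leg 2: desired track 311.5°; wind correction -0.9° → command heading 310.6°, groundspeed 71.1 kt
Leg 3: desired track 20.1°; wind correction -17.8° → command heading 2.3°, groundspeed 89.1 kt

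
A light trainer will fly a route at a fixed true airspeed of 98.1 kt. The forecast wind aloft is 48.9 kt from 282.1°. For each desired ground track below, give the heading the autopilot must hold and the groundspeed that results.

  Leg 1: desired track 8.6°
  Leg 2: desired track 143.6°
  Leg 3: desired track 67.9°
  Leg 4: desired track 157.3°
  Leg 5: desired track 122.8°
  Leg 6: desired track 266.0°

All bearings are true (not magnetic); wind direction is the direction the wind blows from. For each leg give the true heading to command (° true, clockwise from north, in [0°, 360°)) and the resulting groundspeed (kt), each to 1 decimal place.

Leg 1: desired track 8.6°; wind correction -29.8° → command heading 338.8°, groundspeed 82.1 kt
Leg 2: desired track 143.6°; wind correction +19.3° → command heading 162.9°, groundspeed 129.2 kt
Leg 3: desired track 67.9°; wind correction -16.3° → command heading 51.6°, groundspeed 134.6 kt
Leg 4: desired track 157.3°; wind correction +24.2° → command heading 181.5°, groundspeed 117.4 kt
Leg 5: desired track 122.8°; wind correction +10.1° → command heading 132.9°, groundspeed 142.3 kt
Leg 6: desired track 266.0°; wind correction +7.9° → command heading 273.9°, groundspeed 50.2 kt

Leg 1: heading=338.8°, groundspeed=82.1 kt
Leg 2: heading=162.9°, groundspeed=129.2 kt
Leg 3: heading=51.6°, groundspeed=134.6 kt
Leg 4: heading=181.5°, groundspeed=117.4 kt
Leg 5: heading=132.9°, groundspeed=142.3 kt
Leg 6: heading=273.9°, groundspeed=50.2 kt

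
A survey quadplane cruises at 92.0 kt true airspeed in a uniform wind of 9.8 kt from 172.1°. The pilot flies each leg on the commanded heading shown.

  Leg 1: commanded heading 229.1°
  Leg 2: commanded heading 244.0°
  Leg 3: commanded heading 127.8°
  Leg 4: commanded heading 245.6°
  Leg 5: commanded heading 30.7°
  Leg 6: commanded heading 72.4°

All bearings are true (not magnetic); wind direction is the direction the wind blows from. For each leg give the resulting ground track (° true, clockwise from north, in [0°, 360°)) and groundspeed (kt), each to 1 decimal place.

Leg 1: track=234.5°, groundspeed=87.1 kt
Leg 2: track=250.0°, groundspeed=89.4 kt
Leg 3: track=123.2°, groundspeed=85.3 kt
Leg 4: track=251.6°, groundspeed=89.7 kt
Leg 5: track=27.2°, groundspeed=99.8 kt
Leg 6: track=66.5°, groundspeed=94.1 kt

Leg 1: heading 229.1°; drift +5.4° → track 234.5°, groundspeed 87.1 kt
Leg 2: heading 244.0°; drift +6.0° → track 250.0°, groundspeed 89.4 kt
Leg 3: heading 127.8°; drift -4.6° → track 123.2°, groundspeed 85.3 kt
Leg 4: heading 245.6°; drift +6.0° → track 251.6°, groundspeed 89.7 kt
Leg 5: heading 30.7°; drift -3.5° → track 27.2°, groundspeed 99.8 kt
Leg 6: heading 72.4°; drift -5.9° → track 66.5°, groundspeed 94.1 kt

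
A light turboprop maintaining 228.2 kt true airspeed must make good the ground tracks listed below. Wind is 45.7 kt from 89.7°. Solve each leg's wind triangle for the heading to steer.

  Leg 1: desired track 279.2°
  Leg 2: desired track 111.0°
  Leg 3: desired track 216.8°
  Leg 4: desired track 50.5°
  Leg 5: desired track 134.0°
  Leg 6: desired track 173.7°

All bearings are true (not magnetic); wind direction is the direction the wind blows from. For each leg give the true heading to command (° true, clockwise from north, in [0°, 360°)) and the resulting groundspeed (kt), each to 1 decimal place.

Leg 1: heading=281.1°, groundspeed=273.1 kt
Leg 2: heading=106.8°, groundspeed=185.0 kt
Leg 3: heading=207.6°, groundspeed=252.8 kt
Leg 4: heading=57.8°, groundspeed=190.9 kt
Leg 5: heading=126.0°, groundspeed=193.2 kt
Leg 6: heading=162.2°, groundspeed=218.9 kt

Leg 1: desired track 279.2°; wind correction +1.9° → command heading 281.1°, groundspeed 273.1 kt
Leg 2: desired track 111.0°; wind correction -4.2° → command heading 106.8°, groundspeed 185.0 kt
Leg 3: desired track 216.8°; wind correction -9.2° → command heading 207.6°, groundspeed 252.8 kt
Leg 4: desired track 50.5°; wind correction +7.3° → command heading 57.8°, groundspeed 190.9 kt
Leg 5: desired track 134.0°; wind correction -8.0° → command heading 126.0°, groundspeed 193.2 kt
Leg 6: desired track 173.7°; wind correction -11.5° → command heading 162.2°, groundspeed 218.9 kt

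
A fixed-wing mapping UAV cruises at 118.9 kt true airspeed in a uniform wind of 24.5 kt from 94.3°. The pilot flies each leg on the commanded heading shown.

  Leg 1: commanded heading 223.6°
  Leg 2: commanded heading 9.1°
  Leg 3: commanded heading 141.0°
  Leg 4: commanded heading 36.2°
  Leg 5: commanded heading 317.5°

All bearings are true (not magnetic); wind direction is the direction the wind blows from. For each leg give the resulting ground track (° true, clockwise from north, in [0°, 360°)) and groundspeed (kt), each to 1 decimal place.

Leg 1: heading 223.6°; drift +8.0° → track 231.6°, groundspeed 135.7 kt
Leg 2: heading 9.1°; drift -11.8° → track 357.3°, groundspeed 119.4 kt
Leg 3: heading 141.0°; drift +9.9° → track 150.9°, groundspeed 103.6 kt
Leg 4: heading 36.2°; drift -11.1° → track 25.1°, groundspeed 108.0 kt
Leg 5: heading 317.5°; drift -7.0° → track 310.5°, groundspeed 137.8 kt

Leg 1: track=231.6°, groundspeed=135.7 kt
Leg 2: track=357.3°, groundspeed=119.4 kt
Leg 3: track=150.9°, groundspeed=103.6 kt
Leg 4: track=25.1°, groundspeed=108.0 kt
Leg 5: track=310.5°, groundspeed=137.8 kt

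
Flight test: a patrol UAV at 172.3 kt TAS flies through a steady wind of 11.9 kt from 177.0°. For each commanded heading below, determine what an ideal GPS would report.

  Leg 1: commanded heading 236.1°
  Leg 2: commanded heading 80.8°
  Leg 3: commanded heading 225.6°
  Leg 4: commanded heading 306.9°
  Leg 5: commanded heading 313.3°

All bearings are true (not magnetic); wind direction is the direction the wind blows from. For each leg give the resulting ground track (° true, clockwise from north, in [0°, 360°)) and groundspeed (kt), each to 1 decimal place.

Leg 1: track=239.6°, groundspeed=166.5 kt
Leg 2: track=76.9°, groundspeed=174.0 kt
Leg 3: track=228.7°, groundspeed=164.7 kt
Leg 4: track=309.8°, groundspeed=180.2 kt
Leg 5: track=315.9°, groundspeed=181.1 kt

Leg 1: heading 236.1°; drift +3.5° → track 239.6°, groundspeed 166.5 kt
Leg 2: heading 80.8°; drift -3.9° → track 76.9°, groundspeed 174.0 kt
Leg 3: heading 225.6°; drift +3.1° → track 228.7°, groundspeed 164.7 kt
Leg 4: heading 306.9°; drift +2.9° → track 309.8°, groundspeed 180.2 kt
Leg 5: heading 313.3°; drift +2.6° → track 315.9°, groundspeed 181.1 kt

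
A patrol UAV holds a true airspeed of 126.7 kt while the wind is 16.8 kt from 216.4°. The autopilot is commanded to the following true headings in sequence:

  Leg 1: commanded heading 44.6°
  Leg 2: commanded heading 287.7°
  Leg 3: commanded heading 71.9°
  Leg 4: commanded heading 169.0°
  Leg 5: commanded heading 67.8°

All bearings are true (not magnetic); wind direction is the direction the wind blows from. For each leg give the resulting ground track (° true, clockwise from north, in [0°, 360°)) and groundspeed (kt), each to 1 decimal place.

Leg 1: heading 44.6°; drift -1.0° → track 43.6°, groundspeed 143.3 kt
Leg 2: heading 287.7°; drift +7.5° → track 295.2°, groundspeed 122.4 kt
Leg 3: heading 71.9°; drift -4.0° → track 67.9°, groundspeed 140.7 kt
Leg 4: heading 169.0°; drift -6.1° → track 162.9°, groundspeed 116.0 kt
Leg 5: heading 67.8°; drift -3.6° → track 64.2°, groundspeed 141.3 kt

Leg 1: track=43.6°, groundspeed=143.3 kt
Leg 2: track=295.2°, groundspeed=122.4 kt
Leg 3: track=67.9°, groundspeed=140.7 kt
Leg 4: track=162.9°, groundspeed=116.0 kt
Leg 5: track=64.2°, groundspeed=141.3 kt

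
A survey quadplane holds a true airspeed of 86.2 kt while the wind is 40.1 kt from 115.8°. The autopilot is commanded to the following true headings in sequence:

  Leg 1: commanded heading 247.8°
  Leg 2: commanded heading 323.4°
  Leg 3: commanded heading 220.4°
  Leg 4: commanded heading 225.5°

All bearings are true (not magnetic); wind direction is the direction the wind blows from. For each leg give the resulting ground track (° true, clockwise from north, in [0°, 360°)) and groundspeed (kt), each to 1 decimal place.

Leg 1: track=262.6°, groundspeed=116.9 kt
Leg 2: track=314.7°, groundspeed=123.1 kt
Leg 3: track=242.3°, groundspeed=103.8 kt
Leg 4: track=246.2°, groundspeed=106.6 kt

Leg 1: heading 247.8°; drift +14.8° → track 262.6°, groundspeed 116.9 kt
Leg 2: heading 323.4°; drift -8.7° → track 314.7°, groundspeed 123.1 kt
Leg 3: heading 220.4°; drift +21.9° → track 242.3°, groundspeed 103.8 kt
Leg 4: heading 225.5°; drift +20.7° → track 246.2°, groundspeed 106.6 kt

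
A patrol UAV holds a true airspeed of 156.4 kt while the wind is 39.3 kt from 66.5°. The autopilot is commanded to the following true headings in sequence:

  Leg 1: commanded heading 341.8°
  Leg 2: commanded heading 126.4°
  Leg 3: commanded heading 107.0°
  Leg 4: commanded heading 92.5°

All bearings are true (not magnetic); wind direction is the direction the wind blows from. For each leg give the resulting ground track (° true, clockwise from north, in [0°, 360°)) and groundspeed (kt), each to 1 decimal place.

Leg 1: track=327.4°, groundspeed=157.7 kt
Leg 2: track=140.4°, groundspeed=140.9 kt
Leg 3: track=118.4°, groundspeed=129.1 kt
Leg 4: track=100.6°, groundspeed=122.3 kt

Leg 1: heading 341.8°; drift -14.4° → track 327.4°, groundspeed 157.7 kt
Leg 2: heading 126.4°; drift +14.0° → track 140.4°, groundspeed 140.9 kt
Leg 3: heading 107.0°; drift +11.4° → track 118.4°, groundspeed 129.1 kt
Leg 4: heading 92.5°; drift +8.1° → track 100.6°, groundspeed 122.3 kt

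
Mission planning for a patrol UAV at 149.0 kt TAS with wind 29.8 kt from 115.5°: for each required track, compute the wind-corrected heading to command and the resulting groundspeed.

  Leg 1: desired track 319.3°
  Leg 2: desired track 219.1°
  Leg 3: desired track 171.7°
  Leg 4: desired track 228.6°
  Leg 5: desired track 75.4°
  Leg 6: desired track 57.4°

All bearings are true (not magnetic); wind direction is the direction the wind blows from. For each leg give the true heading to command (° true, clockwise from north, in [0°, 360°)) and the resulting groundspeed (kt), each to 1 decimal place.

Leg 1: heading=323.9°, groundspeed=175.8 kt
Leg 2: heading=207.9°, groundspeed=153.2 kt
Leg 3: heading=162.1°, groundspeed=130.4 kt
Leg 4: heading=218.0°, groundspeed=158.1 kt
Leg 5: heading=82.8°, groundspeed=125.0 kt
Leg 6: heading=67.2°, groundspeed=131.1 kt

Leg 1: desired track 319.3°; wind correction +4.6° → command heading 323.9°, groundspeed 175.8 kt
Leg 2: desired track 219.1°; wind correction -11.2° → command heading 207.9°, groundspeed 153.2 kt
Leg 3: desired track 171.7°; wind correction -9.6° → command heading 162.1°, groundspeed 130.4 kt
Leg 4: desired track 228.6°; wind correction -10.6° → command heading 218.0°, groundspeed 158.1 kt
Leg 5: desired track 75.4°; wind correction +7.4° → command heading 82.8°, groundspeed 125.0 kt
Leg 6: desired track 57.4°; wind correction +9.8° → command heading 67.2°, groundspeed 131.1 kt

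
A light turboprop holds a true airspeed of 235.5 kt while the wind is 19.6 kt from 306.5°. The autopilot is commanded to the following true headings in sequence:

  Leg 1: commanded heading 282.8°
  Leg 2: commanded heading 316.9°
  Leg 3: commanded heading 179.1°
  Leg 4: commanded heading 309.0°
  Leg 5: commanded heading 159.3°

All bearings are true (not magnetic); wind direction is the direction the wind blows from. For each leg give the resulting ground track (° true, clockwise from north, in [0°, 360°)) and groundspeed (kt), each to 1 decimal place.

Leg 1: heading 282.8°; drift -2.1° → track 280.7°, groundspeed 217.7 kt
Leg 2: heading 316.9°; drift +0.9° → track 317.8°, groundspeed 216.3 kt
Leg 3: heading 179.1°; drift -3.6° → track 175.5°, groundspeed 247.9 kt
Leg 4: heading 309.0°; drift +0.2° → track 309.2°, groundspeed 215.9 kt
Leg 5: heading 159.3°; drift -2.4° → track 156.9°, groundspeed 252.2 kt

Leg 1: track=280.7°, groundspeed=217.7 kt
Leg 2: track=317.8°, groundspeed=216.3 kt
Leg 3: track=175.5°, groundspeed=247.9 kt
Leg 4: track=309.2°, groundspeed=215.9 kt
Leg 5: track=156.9°, groundspeed=252.2 kt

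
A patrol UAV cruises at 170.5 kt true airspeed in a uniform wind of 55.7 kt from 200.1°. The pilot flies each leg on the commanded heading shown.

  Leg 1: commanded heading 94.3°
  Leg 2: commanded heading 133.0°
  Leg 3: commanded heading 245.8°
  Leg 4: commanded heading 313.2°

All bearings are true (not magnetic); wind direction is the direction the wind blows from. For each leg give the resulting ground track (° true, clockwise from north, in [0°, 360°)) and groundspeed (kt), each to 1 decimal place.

Leg 1: track=78.2°, groundspeed=193.2 kt
Leg 2: track=114.0°, groundspeed=157.4 kt
Leg 3: track=262.7°, groundspeed=137.5 kt
Leg 4: track=328.1°, groundspeed=199.1 kt

Leg 1: heading 94.3°; drift -16.1° → track 78.2°, groundspeed 193.2 kt
Leg 2: heading 133.0°; drift -19.0° → track 114.0°, groundspeed 157.4 kt
Leg 3: heading 245.8°; drift +16.9° → track 262.7°, groundspeed 137.5 kt
Leg 4: heading 313.2°; drift +14.9° → track 328.1°, groundspeed 199.1 kt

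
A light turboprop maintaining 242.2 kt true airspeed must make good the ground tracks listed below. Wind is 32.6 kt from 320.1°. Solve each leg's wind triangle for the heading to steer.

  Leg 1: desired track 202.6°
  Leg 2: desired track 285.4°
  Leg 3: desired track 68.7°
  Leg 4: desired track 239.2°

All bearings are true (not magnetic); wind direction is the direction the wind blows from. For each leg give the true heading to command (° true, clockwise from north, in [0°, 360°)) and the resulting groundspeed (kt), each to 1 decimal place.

Leg 1: heading=209.5°, groundspeed=255.5 kt
Leg 2: heading=289.8°, groundspeed=214.7 kt
Leg 3: heading=61.4°, groundspeed=250.6 kt
Leg 4: heading=246.8°, groundspeed=234.9 kt

Leg 1: desired track 202.6°; wind correction +6.9° → command heading 209.5°, groundspeed 255.5 kt
Leg 2: desired track 285.4°; wind correction +4.4° → command heading 289.8°, groundspeed 214.7 kt
Leg 3: desired track 68.7°; wind correction -7.3° → command heading 61.4°, groundspeed 250.6 kt
Leg 4: desired track 239.2°; wind correction +7.6° → command heading 246.8°, groundspeed 234.9 kt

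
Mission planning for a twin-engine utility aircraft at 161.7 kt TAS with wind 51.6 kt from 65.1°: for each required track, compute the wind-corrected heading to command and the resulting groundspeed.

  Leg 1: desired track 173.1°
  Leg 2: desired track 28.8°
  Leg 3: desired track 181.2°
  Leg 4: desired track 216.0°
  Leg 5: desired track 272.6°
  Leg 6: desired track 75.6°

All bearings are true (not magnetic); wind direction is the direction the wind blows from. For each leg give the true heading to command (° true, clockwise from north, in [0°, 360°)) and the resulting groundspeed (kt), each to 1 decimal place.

Leg 1: heading=155.4°, groundspeed=170.0 kt
Leg 2: heading=39.7°, groundspeed=117.2 kt
Leg 3: heading=164.5°, groundspeed=177.6 kt
Leg 4: heading=207.1°, groundspeed=204.8 kt
Leg 5: heading=281.1°, groundspeed=205.7 kt
Leg 6: heading=72.3°, groundspeed=110.7 kt

Leg 1: desired track 173.1°; wind correction -17.7° → command heading 155.4°, groundspeed 170.0 kt
Leg 2: desired track 28.8°; wind correction +10.9° → command heading 39.7°, groundspeed 117.2 kt
Leg 3: desired track 181.2°; wind correction -16.7° → command heading 164.5°, groundspeed 177.6 kt
Leg 4: desired track 216.0°; wind correction -8.9° → command heading 207.1°, groundspeed 204.8 kt
Leg 5: desired track 272.6°; wind correction +8.5° → command heading 281.1°, groundspeed 205.7 kt
Leg 6: desired track 75.6°; wind correction -3.3° → command heading 72.3°, groundspeed 110.7 kt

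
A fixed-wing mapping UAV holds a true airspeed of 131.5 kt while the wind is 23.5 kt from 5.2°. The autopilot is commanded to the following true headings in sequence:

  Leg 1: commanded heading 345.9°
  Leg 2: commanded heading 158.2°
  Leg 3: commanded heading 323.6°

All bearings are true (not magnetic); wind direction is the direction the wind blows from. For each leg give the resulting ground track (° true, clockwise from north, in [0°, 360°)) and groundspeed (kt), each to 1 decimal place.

Leg 1: heading 345.9°; drift -4.1° → track 341.8°, groundspeed 109.6 kt
Leg 2: heading 158.2°; drift +4.0° → track 162.2°, groundspeed 152.8 kt
Leg 3: heading 323.6°; drift -7.8° → track 315.8°, groundspeed 115.0 kt

Leg 1: track=341.8°, groundspeed=109.6 kt
Leg 2: track=162.2°, groundspeed=152.8 kt
Leg 3: track=315.8°, groundspeed=115.0 kt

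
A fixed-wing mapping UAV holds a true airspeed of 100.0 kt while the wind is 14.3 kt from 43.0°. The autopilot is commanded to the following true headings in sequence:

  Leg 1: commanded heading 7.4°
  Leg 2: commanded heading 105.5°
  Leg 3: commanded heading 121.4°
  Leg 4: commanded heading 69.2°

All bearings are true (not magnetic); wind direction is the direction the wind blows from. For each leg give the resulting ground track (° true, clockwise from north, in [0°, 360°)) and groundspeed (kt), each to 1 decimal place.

Leg 1: track=2.0°, groundspeed=88.8 kt
Leg 2: track=113.2°, groundspeed=94.3 kt
Leg 3: track=129.6°, groundspeed=98.1 kt
Leg 4: track=73.3°, groundspeed=87.4 kt

Leg 1: heading 7.4°; drift -5.4° → track 2.0°, groundspeed 88.8 kt
Leg 2: heading 105.5°; drift +7.7° → track 113.2°, groundspeed 94.3 kt
Leg 3: heading 121.4°; drift +8.2° → track 129.6°, groundspeed 98.1 kt
Leg 4: heading 69.2°; drift +4.1° → track 73.3°, groundspeed 87.4 kt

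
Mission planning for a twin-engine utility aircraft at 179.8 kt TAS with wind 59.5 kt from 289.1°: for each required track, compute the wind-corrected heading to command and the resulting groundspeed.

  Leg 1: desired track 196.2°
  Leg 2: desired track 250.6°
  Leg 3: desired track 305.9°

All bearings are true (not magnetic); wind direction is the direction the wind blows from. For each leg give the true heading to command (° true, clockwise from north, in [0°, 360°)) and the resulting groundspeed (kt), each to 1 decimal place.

Leg 1: heading=215.5°, groundspeed=172.7 kt
Leg 2: heading=262.5°, groundspeed=129.4 kt
Leg 3: heading=300.4°, groundspeed=122.0 kt

Leg 1: desired track 196.2°; wind correction +19.3° → command heading 215.5°, groundspeed 172.7 kt
Leg 2: desired track 250.6°; wind correction +11.9° → command heading 262.5°, groundspeed 129.4 kt
Leg 3: desired track 305.9°; wind correction -5.5° → command heading 300.4°, groundspeed 122.0 kt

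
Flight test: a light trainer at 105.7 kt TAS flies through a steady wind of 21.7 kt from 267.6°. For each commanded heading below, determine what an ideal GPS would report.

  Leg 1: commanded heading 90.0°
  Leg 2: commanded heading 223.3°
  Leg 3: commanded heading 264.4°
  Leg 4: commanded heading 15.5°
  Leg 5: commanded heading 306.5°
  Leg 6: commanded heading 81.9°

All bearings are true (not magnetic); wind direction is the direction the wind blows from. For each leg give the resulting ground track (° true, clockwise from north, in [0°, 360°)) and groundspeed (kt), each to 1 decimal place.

Leg 1: track=89.6°, groundspeed=127.4 kt
Leg 2: track=213.8°, groundspeed=91.4 kt
Leg 3: track=263.6°, groundspeed=84.0 kt
Leg 4: track=25.9°, groundspeed=114.3 kt
Leg 5: track=315.2°, groundspeed=89.9 kt
Leg 6: track=82.9°, groundspeed=127.3 kt

Leg 1: heading 90.0°; drift -0.4° → track 89.6°, groundspeed 127.4 kt
Leg 2: heading 223.3°; drift -9.5° → track 213.8°, groundspeed 91.4 kt
Leg 3: heading 264.4°; drift -0.8° → track 263.6°, groundspeed 84.0 kt
Leg 4: heading 15.5°; drift +10.4° → track 25.9°, groundspeed 114.3 kt
Leg 5: heading 306.5°; drift +8.7° → track 315.2°, groundspeed 89.9 kt
Leg 6: heading 81.9°; drift +1.0° → track 82.9°, groundspeed 127.3 kt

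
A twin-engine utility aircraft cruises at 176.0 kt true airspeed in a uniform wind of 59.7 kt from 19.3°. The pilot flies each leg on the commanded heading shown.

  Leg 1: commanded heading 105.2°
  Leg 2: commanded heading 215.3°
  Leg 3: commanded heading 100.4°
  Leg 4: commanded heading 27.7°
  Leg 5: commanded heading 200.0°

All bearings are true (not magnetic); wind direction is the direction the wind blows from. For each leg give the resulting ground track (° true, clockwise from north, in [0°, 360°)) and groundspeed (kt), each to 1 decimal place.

Leg 1: track=124.3°, groundspeed=181.8 kt
Leg 2: track=211.3°, groundspeed=234.0 kt
Leg 3: track=119.9°, groundspeed=176.9 kt
Leg 4: track=32.0°, groundspeed=117.3 kt
Leg 5: track=199.8°, groundspeed=235.7 kt

Leg 1: heading 105.2°; drift +19.1° → track 124.3°, groundspeed 181.8 kt
Leg 2: heading 215.3°; drift -4.0° → track 211.3°, groundspeed 234.0 kt
Leg 3: heading 100.4°; drift +19.5° → track 119.9°, groundspeed 176.9 kt
Leg 4: heading 27.7°; drift +4.3° → track 32.0°, groundspeed 117.3 kt
Leg 5: heading 200.0°; drift -0.2° → track 199.8°, groundspeed 235.7 kt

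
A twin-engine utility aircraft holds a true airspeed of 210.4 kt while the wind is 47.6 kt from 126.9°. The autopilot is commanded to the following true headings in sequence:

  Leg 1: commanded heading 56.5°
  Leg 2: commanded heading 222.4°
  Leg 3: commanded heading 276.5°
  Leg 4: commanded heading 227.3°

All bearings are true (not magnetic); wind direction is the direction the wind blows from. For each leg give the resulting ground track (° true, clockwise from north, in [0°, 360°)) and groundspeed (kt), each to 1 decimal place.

Leg 1: track=43.5°, groundspeed=199.5 kt
Leg 2: track=234.8°, groundspeed=220.1 kt
Leg 3: track=282.0°, groundspeed=252.6 kt
Leg 4: track=239.4°, groundspeed=223.9 kt

Leg 1: heading 56.5°; drift -13.0° → track 43.5°, groundspeed 199.5 kt
Leg 2: heading 222.4°; drift +12.4° → track 234.8°, groundspeed 220.1 kt
Leg 3: heading 276.5°; drift +5.5° → track 282.0°, groundspeed 252.6 kt
Leg 4: heading 227.3°; drift +12.1° → track 239.4°, groundspeed 223.9 kt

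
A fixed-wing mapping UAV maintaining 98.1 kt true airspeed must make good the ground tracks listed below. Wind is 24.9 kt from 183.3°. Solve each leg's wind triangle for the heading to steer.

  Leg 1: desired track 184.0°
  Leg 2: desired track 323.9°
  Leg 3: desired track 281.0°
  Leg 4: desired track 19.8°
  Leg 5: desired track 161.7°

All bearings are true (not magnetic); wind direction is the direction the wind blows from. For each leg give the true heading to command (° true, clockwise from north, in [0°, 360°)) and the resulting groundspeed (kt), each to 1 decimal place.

Leg 1: heading=183.8°, groundspeed=73.2 kt
Leg 2: heading=314.6°, groundspeed=116.1 kt
Leg 3: heading=266.4°, groundspeed=98.3 kt
Leg 4: heading=23.9°, groundspeed=121.7 kt
Leg 5: heading=167.1°, groundspeed=74.5 kt

Leg 1: desired track 184.0°; wind correction -0.2° → command heading 183.8°, groundspeed 73.2 kt
Leg 2: desired track 323.9°; wind correction -9.3° → command heading 314.6°, groundspeed 116.1 kt
Leg 3: desired track 281.0°; wind correction -14.6° → command heading 266.4°, groundspeed 98.3 kt
Leg 4: desired track 19.8°; wind correction +4.1° → command heading 23.9°, groundspeed 121.7 kt
Leg 5: desired track 161.7°; wind correction +5.4° → command heading 167.1°, groundspeed 74.5 kt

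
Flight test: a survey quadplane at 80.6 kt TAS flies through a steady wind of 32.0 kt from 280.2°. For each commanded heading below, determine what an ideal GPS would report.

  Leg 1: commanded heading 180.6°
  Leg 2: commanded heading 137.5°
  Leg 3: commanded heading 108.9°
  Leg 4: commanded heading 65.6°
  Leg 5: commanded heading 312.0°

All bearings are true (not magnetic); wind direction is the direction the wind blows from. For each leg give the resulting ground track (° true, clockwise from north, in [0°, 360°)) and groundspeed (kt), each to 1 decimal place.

Leg 1: track=160.4°, groundspeed=91.5 kt
Leg 2: track=127.1°, groundspeed=107.8 kt
Leg 3: track=106.4°, groundspeed=112.3 kt
Leg 4: track=75.2°, groundspeed=108.5 kt
Leg 5: track=329.5°, groundspeed=56.0 kt

Leg 1: heading 180.6°; drift -20.2° → track 160.4°, groundspeed 91.5 kt
Leg 2: heading 137.5°; drift -10.4° → track 127.1°, groundspeed 107.8 kt
Leg 3: heading 108.9°; drift -2.5° → track 106.4°, groundspeed 112.3 kt
Leg 4: heading 65.6°; drift +9.6° → track 75.2°, groundspeed 108.5 kt
Leg 5: heading 312.0°; drift +17.5° → track 329.5°, groundspeed 56.0 kt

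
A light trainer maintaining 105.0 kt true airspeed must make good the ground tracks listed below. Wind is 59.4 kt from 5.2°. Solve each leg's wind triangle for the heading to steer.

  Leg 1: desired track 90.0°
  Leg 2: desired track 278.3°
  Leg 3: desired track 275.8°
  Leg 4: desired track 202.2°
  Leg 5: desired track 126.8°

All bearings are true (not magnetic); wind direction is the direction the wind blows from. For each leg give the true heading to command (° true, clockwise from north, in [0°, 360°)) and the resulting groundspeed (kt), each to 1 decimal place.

Leg 1: desired track 90.0°; wind correction -34.3° → command heading 55.7°, groundspeed 81.4 kt
Leg 2: desired track 278.3°; wind correction +34.4° → command heading 312.7°, groundspeed 83.4 kt
Leg 3: desired track 275.8°; wind correction +34.4° → command heading 310.2°, groundspeed 86.0 kt
Leg 4: desired track 202.2°; wind correction +9.5° → command heading 211.7°, groundspeed 160.4 kt
Leg 5: desired track 126.8°; wind correction -28.8° → command heading 98.0°, groundspeed 123.1 kt

Leg 1: heading=55.7°, groundspeed=81.4 kt
Leg 2: heading=312.7°, groundspeed=83.4 kt
Leg 3: heading=310.2°, groundspeed=86.0 kt
Leg 4: heading=211.7°, groundspeed=160.4 kt
Leg 5: heading=98.0°, groundspeed=123.1 kt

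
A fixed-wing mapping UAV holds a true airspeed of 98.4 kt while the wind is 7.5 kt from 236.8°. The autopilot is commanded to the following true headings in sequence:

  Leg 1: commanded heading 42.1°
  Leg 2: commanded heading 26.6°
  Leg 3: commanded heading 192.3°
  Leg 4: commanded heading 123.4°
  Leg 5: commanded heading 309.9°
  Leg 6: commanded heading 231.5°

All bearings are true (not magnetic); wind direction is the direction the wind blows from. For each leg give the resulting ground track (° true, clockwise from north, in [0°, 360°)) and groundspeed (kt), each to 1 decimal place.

Leg 1: heading 42.1°; drift +1.0° → track 43.1°, groundspeed 105.7 kt
Leg 2: heading 26.6°; drift +2.1° → track 28.7°, groundspeed 104.9 kt
Leg 3: heading 192.3°; drift -3.2° → track 189.1°, groundspeed 93.2 kt
Leg 4: heading 123.4°; drift -3.9° → track 119.5°, groundspeed 101.6 kt
Leg 5: heading 309.9°; drift +4.3° → track 314.2°, groundspeed 96.5 kt
Leg 6: heading 231.5°; drift -0.4° → track 231.1°, groundspeed 90.9 kt

Leg 1: track=43.1°, groundspeed=105.7 kt
Leg 2: track=28.7°, groundspeed=104.9 kt
Leg 3: track=189.1°, groundspeed=93.2 kt
Leg 4: track=119.5°, groundspeed=101.6 kt
Leg 5: track=314.2°, groundspeed=96.5 kt
Leg 6: track=231.1°, groundspeed=90.9 kt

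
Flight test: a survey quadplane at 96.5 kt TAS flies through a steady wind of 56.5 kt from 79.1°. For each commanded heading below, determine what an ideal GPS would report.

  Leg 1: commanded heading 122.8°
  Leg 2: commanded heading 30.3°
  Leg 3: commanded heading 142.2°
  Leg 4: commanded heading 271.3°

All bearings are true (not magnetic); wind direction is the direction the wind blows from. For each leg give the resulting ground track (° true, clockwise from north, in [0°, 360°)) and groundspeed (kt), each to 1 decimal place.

Leg 1: track=157.8°, groundspeed=68.0 kt
Leg 2: track=354.7°, groundspeed=73.0 kt
Leg 3: track=177.6°, groundspeed=87.0 kt
Leg 4: track=266.8°, groundspeed=152.2 kt

Leg 1: heading 122.8°; drift +35.0° → track 157.8°, groundspeed 68.0 kt
Leg 2: heading 30.3°; drift -35.6° → track 354.7°, groundspeed 73.0 kt
Leg 3: heading 142.2°; drift +35.4° → track 177.6°, groundspeed 87.0 kt
Leg 4: heading 271.3°; drift -4.5° → track 266.8°, groundspeed 152.2 kt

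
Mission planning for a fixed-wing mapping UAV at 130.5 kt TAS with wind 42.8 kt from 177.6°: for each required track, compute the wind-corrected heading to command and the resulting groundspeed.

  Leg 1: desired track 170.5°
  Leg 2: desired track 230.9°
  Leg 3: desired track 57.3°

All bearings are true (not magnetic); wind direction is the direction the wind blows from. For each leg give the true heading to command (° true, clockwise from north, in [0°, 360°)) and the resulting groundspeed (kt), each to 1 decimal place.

Leg 1: heading=172.8°, groundspeed=87.9 kt
Leg 2: heading=215.7°, groundspeed=100.3 kt
Leg 3: heading=73.7°, groundspeed=146.8 kt

Leg 1: desired track 170.5°; wind correction +2.3° → command heading 172.8°, groundspeed 87.9 kt
Leg 2: desired track 230.9°; wind correction -15.2° → command heading 215.7°, groundspeed 100.3 kt
Leg 3: desired track 57.3°; wind correction +16.4° → command heading 73.7°, groundspeed 146.8 kt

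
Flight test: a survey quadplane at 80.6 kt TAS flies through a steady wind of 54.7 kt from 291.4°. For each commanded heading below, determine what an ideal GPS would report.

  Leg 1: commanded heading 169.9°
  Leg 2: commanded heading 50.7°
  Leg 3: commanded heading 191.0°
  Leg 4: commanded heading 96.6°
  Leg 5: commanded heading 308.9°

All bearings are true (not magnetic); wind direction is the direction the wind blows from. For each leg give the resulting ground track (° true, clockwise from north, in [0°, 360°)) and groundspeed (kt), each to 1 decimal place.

Leg 1: heading 169.9°; drift -23.1° → track 146.8°, groundspeed 118.7 kt
Leg 2: heading 50.7°; drift +24.0° → track 74.7°, groundspeed 117.5 kt
Leg 3: heading 191.0°; drift -30.7° → track 160.3°, groundspeed 105.3 kt
Leg 4: heading 96.6°; drift +6.0° → track 102.6°, groundspeed 134.2 kt
Leg 5: heading 308.9°; drift +30.1° → track 339.0°, groundspeed 32.8 kt

Leg 1: track=146.8°, groundspeed=118.7 kt
Leg 2: track=74.7°, groundspeed=117.5 kt
Leg 3: track=160.3°, groundspeed=105.3 kt
Leg 4: track=102.6°, groundspeed=134.2 kt
Leg 5: track=339.0°, groundspeed=32.8 kt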